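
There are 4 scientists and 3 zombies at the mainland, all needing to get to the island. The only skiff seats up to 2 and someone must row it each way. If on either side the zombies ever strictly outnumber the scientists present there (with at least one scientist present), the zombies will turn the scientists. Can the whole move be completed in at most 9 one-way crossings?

No

Counting alone: each trip to the island takes at most 2 across and each return brings at least 1 back, so after t trips out (and t−1 returns) at most 2t − (t−1) of the 7 are across; that first reaches 7 at t = 6, so at least 11 crossings are needed.
Since 9 < 11, 9 crossings cannot be enough. (The shortest complete plan in fact takes 11:)
1. 2 zombies → the island.  (the mainland: 4S 1Z; the island: 0S 2Z)
2. 1 zombie ← the mainland.  (the mainland: 4S 2Z; the island: 0S 1Z)
3. 2 zombies → the island.  (the mainland: 4S 0Z; the island: 0S 3Z)
4. 1 zombie ← the mainland.  (the mainland: 4S 1Z; the island: 0S 2Z)
5. 2 scientists → the island.  (the mainland: 2S 1Z; the island: 2S 2Z)
6. 1 zombie ← the mainland.  (the mainland: 2S 2Z; the island: 2S 1Z)
7. 1 scientist and 1 zombie → the island.  (the mainland: 1S 1Z; the island: 3S 2Z)
8. 1 scientist ← the mainland.  (the mainland: 2S 1Z; the island: 2S 2Z)
9. 1 scientist and 1 zombie → the island.  (the mainland: 1S 0Z; the island: 3S 3Z)
10. 1 zombie ← the mainland.  (the mainland: 1S 1Z; the island: 3S 2Z)
11. 1 scientist and 1 zombie → the island.  (the mainland: 0S 0Z; the island: 4S 3Z)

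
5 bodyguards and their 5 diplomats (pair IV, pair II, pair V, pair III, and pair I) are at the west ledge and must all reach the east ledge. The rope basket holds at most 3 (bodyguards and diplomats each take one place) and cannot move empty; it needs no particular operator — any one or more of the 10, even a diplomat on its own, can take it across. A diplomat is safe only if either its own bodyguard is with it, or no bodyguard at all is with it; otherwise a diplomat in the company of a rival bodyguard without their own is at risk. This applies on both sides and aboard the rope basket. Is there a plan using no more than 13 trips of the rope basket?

Yes

Yes — this plan uses 11 crossings (≤ 13):
1. bodyguard IV and diplomat IV cross → the east ledge.
2. bodyguard IV crosses ← the west ledge.
3. diplomat II, diplomat III, and diplomat V cross → the east ledge.
4. diplomat IV crosses ← the west ledge.
5. bodyguard II, bodyguard III, and bodyguard V cross → the east ledge.
6. bodyguard II and diplomat II cross ← the west ledge.
7. bodyguard I, bodyguard II, and bodyguard IV cross → the east ledge.
8. diplomat V crosses ← the west ledge.
9. diplomat II and diplomat IV cross → the east ledge.
10. diplomat IV crosses ← the west ledge.
11. diplomat I, diplomat IV, and diplomat V cross → the east ledge.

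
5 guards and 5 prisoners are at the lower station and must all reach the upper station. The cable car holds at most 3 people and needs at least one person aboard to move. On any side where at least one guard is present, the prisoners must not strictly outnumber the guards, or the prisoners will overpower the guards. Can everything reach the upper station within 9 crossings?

No

Counting alone: each trip to the upper station takes at most 3 across and each return brings at least 1 back, so after t trips out (and t−1 returns) at most 3t − (t−1) of the 10 are across; that first reaches 10 at t = 5, so at least 9 crossings are needed.
The safety rule pushes this higher. Following every safe sequence of crossings, the most of the 10 that can be at the upper station as the cable car arrives there on crossing 9 is 9 — never all 10.
So the move cannot be finished within 9 crossings. (The shortest complete plan takes 11:)
1. 2 prisoners → the upper station.  (the lower station: 5G 3P; the upper station: 0G 2P)
2. 1 prisoner ← the lower station.  (the lower station: 5G 4P; the upper station: 0G 1P)
3. 3 prisoners → the upper station.  (the lower station: 5G 1P; the upper station: 0G 4P)
4. 1 prisoner ← the lower station.  (the lower station: 5G 2P; the upper station: 0G 3P)
5. 3 guards → the upper station.  (the lower station: 2G 2P; the upper station: 3G 3P)
6. 1 guard and 1 prisoner ← the lower station.  (the lower station: 3G 3P; the upper station: 2G 2P)
7. 3 guards → the upper station.  (the lower station: 0G 3P; the upper station: 5G 2P)
8. 1 prisoner ← the lower station.  (the lower station: 0G 4P; the upper station: 5G 1P)
9. 2 prisoners → the upper station.  (the lower station: 0G 2P; the upper station: 5G 3P)
10. 1 prisoner ← the lower station.  (the lower station: 0G 3P; the upper station: 5G 2P)
11. 3 prisoners → the upper station.  (the lower station: 0G 0P; the upper station: 5G 5P)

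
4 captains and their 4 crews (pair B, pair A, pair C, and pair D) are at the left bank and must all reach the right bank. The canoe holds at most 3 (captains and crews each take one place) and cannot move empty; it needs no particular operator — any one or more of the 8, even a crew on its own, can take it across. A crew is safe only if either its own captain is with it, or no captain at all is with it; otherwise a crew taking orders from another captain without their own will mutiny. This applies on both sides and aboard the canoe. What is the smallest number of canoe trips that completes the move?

Counting alone: each trip to the right bank takes at most 3 across and each return brings at least 1 back, so after t trips out (and t−1 returns) at most 3t − (t−1) of the 8 are across; that first reaches 8 at t = 4, so at least 7 crossings are needed.
The safety rule pushes this higher. Following every safe sequence of crossings, the most of the 8 that can be at the right bank as the canoe arrives there on crossing 7 is 7 — never all 8.
So no plan with fewer than 9 crossings exists, and this one achieves 9:
1. captain B and crew B cross → the right bank.
2. captain B crosses ← the left bank.
3. captain A, captain B, and crew A cross → the right bank.
4. captain B and crew B cross ← the left bank.
5. captain B, captain C, and captain D cross → the right bank.
6. crew A crosses ← the left bank.
7. crew A and crew B cross → the right bank.
8. crew B crosses ← the left bank.
9. crew B, crew C, and crew D cross → the right bank.

9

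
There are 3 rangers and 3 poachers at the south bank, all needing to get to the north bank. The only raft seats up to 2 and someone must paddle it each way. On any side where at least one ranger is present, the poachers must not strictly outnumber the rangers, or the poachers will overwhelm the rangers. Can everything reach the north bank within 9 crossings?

No

Counting alone: each trip to the north bank takes at most 2 across and each return brings at least 1 back, so after t trips out (and t−1 returns) at most 2t − (t−1) of the 6 are across; that first reaches 6 at t = 5, so at least 9 crossings are needed.
The safety rule pushes this higher. Following every safe sequence of crossings, the most of the 6 that can be at the north bank as the raft arrives there on crossing 9 is 5 — never all 6.
So the move cannot be finished within 9 crossings. (The shortest complete plan takes 11:)
1. 2 poachers → the north bank.  (the south bank: 3R 1P; the north bank: 0R 2P)
2. 1 poacher ← the south bank.  (the south bank: 3R 2P; the north bank: 0R 1P)
3. 2 poachers → the north bank.  (the south bank: 3R 0P; the north bank: 0R 3P)
4. 1 poacher ← the south bank.  (the south bank: 3R 1P; the north bank: 0R 2P)
5. 2 rangers → the north bank.  (the south bank: 1R 1P; the north bank: 2R 2P)
6. 1 ranger and 1 poacher ← the south bank.  (the south bank: 2R 2P; the north bank: 1R 1P)
7. 2 rangers → the north bank.  (the south bank: 0R 2P; the north bank: 3R 1P)
8. 1 poacher ← the south bank.  (the south bank: 0R 3P; the north bank: 3R 0P)
9. 2 poachers → the north bank.  (the south bank: 0R 1P; the north bank: 3R 2P)
10. 1 poacher ← the south bank.  (the south bank: 0R 2P; the north bank: 3R 1P)
11. 2 poachers → the north bank.  (the south bank: 0R 0P; the north bank: 3R 3P)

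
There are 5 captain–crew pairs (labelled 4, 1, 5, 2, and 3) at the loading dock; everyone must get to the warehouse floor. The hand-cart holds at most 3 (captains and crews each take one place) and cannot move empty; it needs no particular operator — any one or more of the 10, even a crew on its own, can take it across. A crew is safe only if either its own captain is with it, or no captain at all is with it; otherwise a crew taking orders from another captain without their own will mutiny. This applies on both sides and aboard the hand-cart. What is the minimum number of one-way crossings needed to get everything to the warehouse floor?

Counting alone: each trip to the warehouse floor takes at most 3 across and each return brings at least 1 back, so after t trips out (and t−1 returns) at most 3t − (t−1) of the 10 are across; that first reaches 10 at t = 5, so at least 9 crossings are needed.
The safety rule pushes this higher. Following every safe sequence of crossings, the most of the 10 that can be at the warehouse floor as the hand-cart arrives there on crossing 9 is 9 — never all 10.
So no plan with fewer than 11 crossings exists, and this one achieves 11:
1. captain 4 and crew 4 cross → the warehouse floor.
2. captain 4 crosses ← the loading dock.
3. crew 1, crew 2, and crew 5 cross → the warehouse floor.
4. crew 4 crosses ← the loading dock.
5. captain 1, captain 2, and captain 5 cross → the warehouse floor.
6. captain 1 and crew 1 cross ← the loading dock.
7. captain 1, captain 3, and captain 4 cross → the warehouse floor.
8. crew 5 crosses ← the loading dock.
9. crew 1 and crew 4 cross → the warehouse floor.
10. crew 4 crosses ← the loading dock.
11. crew 3, crew 4, and crew 5 cross → the warehouse floor.

11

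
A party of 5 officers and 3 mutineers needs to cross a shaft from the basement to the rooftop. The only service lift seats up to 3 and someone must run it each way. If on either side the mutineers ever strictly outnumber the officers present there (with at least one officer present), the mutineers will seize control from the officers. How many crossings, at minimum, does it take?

7

Counting alone: each trip to the rooftop takes at most 3 across and each return brings at least 1 back, so after t trips out (and t−1 returns) at most 3t − (t−1) of the 8 are across; that first reaches 8 at t = 4, so at least 7 crossings are needed.
The plan below uses exactly 7 crossings, so it is optimal:
1. 2 mutineers → the rooftop.  (the basement: 5O 1M; the rooftop: 0O 2M)
2. 1 mutineer ← the basement.  (the basement: 5O 2M; the rooftop: 0O 1M)
3. 2 officers and 1 mutineer → the rooftop.  (the basement: 3O 1M; the rooftop: 2O 2M)
4. 1 mutineer ← the basement.  (the basement: 3O 2M; the rooftop: 2O 1M)
5. 1 officer and 2 mutineers → the rooftop.  (the basement: 2O 0M; the rooftop: 3O 3M)
6. 1 mutineer ← the basement.  (the basement: 2O 1M; the rooftop: 3O 2M)
7. 2 officers and 1 mutineer → the rooftop.  (the basement: 0O 0M; the rooftop: 5O 3M)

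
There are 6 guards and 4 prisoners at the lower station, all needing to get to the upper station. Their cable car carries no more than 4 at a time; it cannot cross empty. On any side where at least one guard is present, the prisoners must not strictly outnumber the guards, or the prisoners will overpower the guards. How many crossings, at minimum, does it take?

5

Counting alone: each trip to the upper station takes at most 4 across and each return brings at least 1 back, so after t trips out (and t−1 returns) at most 4t − (t−1) of the 10 are across; that first reaches 10 at t = 3, so at least 5 crossings are needed.
The plan below uses exactly 5 crossings, so it is optimal:
1. 4 prisoners → the upper station.  (the lower station: 6G 0P; the upper station: 0G 4P)
2. 1 prisoner ← the lower station.  (the lower station: 6G 1P; the upper station: 0G 3P)
3. 4 guards → the upper station.  (the lower station: 2G 1P; the upper station: 4G 3P)
4. 1 prisoner ← the lower station.  (the lower station: 2G 2P; the upper station: 4G 2P)
5. 2 guards and 2 prisoners → the upper station.  (the lower station: 0G 0P; the upper station: 6G 4P)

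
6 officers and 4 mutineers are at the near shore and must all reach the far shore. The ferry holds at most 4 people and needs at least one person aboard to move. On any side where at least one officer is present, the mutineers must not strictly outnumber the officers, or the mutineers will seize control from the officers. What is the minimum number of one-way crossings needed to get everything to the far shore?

5

Counting alone: each trip to the far shore takes at most 4 across and each return brings at least 1 back, so after t trips out (and t−1 returns) at most 4t − (t−1) of the 10 are across; that first reaches 10 at t = 3, so at least 5 crossings are needed.
The plan below uses exactly 5 crossings, so it is optimal:
1. 4 mutineers → the far shore.  (the near shore: 6O 0M; the far shore: 0O 4M)
2. 1 mutineer ← the near shore.  (the near shore: 6O 1M; the far shore: 0O 3M)
3. 4 officers → the far shore.  (the near shore: 2O 1M; the far shore: 4O 3M)
4. 1 mutineer ← the near shore.  (the near shore: 2O 2M; the far shore: 4O 2M)
5. 2 officers and 2 mutineers → the far shore.  (the near shore: 0O 0M; the far shore: 6O 4M)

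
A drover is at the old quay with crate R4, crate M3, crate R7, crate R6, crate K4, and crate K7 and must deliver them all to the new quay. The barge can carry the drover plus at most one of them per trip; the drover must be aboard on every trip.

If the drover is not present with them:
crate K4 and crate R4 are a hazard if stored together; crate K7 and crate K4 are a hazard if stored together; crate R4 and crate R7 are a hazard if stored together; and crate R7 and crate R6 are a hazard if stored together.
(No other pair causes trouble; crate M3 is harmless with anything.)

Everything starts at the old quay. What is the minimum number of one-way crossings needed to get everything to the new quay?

Whatever the first load, the items left behind include a forbidden pair without the drover. No opening move is safe, so no plan exists.

impossible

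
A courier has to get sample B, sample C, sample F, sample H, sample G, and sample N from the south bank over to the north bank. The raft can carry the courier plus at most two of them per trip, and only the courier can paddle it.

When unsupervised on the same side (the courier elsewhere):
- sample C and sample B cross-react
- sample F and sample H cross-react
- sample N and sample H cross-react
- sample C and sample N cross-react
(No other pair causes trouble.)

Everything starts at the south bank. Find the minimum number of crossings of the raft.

7

Counting alone: the courier can take at most 2 across per trip to the north bank, so moving all 6 needs at least 3 loaded trips out, with a return between consecutive ones — at least 5 crossings.
The safety rule pushes this higher. Following every safe sequence of crossings, the most of the 6 that can be at the north bank as the raft arrives there on crossing 5 is 5 — never all 6.
So no plan with fewer than 7 crossings exists, and this one achieves 7:
1. Courier goes to the north bank with sample C and sample H.
2. Courier goes back to the south bank alone.
3. Courier goes to the north bank with sample B and sample F.
4. Courier goes back to the south bank with sample C and sample H.
5. Courier goes to the north bank with sample G and sample N.
6. Courier goes back to the south bank alone.
7. Courier goes to the north bank with sample C and sample H.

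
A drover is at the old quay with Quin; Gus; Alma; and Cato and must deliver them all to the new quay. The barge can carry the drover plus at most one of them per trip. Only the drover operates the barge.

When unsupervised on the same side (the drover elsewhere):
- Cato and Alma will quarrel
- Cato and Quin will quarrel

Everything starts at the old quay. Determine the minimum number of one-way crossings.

9

Counting alone: the drover can take at most 1 across per trip to the new quay, so moving all 4 needs at least 4 loaded trips out, with a return between consecutive ones — at least 7 crossings.
The safety rule pushes this higher. Following every safe sequence of crossings, the most of the 4 that can be at the new quay as the barge arrives there on crossing 7 is 3 — never all 4.
So no plan with fewer than 9 crossings exists, and this one achieves 9:
1. Drover goes to the new quay with Cato.
2. Drover goes back to the old quay alone.
3. Drover goes to the new quay with Quin.
4. Drover goes back to the old quay with Cato.
5. Drover goes to the new quay with Alma.
6. Drover goes back to the old quay alone.
7. Drover goes to the new quay with Gus.
8. Drover goes back to the old quay alone.
9. Drover goes to the new quay with Cato.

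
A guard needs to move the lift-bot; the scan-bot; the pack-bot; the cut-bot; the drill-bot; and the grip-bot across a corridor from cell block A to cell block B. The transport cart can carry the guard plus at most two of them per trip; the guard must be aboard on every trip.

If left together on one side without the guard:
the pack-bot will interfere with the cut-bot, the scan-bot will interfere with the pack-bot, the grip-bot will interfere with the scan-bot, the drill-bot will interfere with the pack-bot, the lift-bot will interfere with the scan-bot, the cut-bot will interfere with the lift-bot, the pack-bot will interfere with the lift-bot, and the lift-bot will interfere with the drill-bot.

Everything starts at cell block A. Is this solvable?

Whatever the first load, the items left behind include a forbidden pair without the guard. No opening move is safe, so no plan exists.

No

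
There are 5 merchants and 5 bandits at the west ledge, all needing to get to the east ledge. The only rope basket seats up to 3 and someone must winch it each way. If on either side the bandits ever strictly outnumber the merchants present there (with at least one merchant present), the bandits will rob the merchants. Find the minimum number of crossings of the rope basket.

11

Counting alone: each trip to the east ledge takes at most 3 across and each return brings at least 1 back, so after t trips out (and t−1 returns) at most 3t − (t−1) of the 10 are across; that first reaches 10 at t = 5, so at least 9 crossings are needed.
The safety rule pushes this higher. Following every safe sequence of crossings, the most of the 10 that can be at the east ledge as the rope basket arrives there on crossing 9 is 9 — never all 10.
So no plan with fewer than 11 crossings exists, and this one achieves 11:
1. 2 bandits → the east ledge.  (the west ledge: 5M 3B; the east ledge: 0M 2B)
2. 1 bandit ← the west ledge.  (the west ledge: 5M 4B; the east ledge: 0M 1B)
3. 3 bandits → the east ledge.  (the west ledge: 5M 1B; the east ledge: 0M 4B)
4. 1 bandit ← the west ledge.  (the west ledge: 5M 2B; the east ledge: 0M 3B)
5. 3 merchants → the east ledge.  (the west ledge: 2M 2B; the east ledge: 3M 3B)
6. 1 merchant and 1 bandit ← the west ledge.  (the west ledge: 3M 3B; the east ledge: 2M 2B)
7. 3 merchants → the east ledge.  (the west ledge: 0M 3B; the east ledge: 5M 2B)
8. 1 bandit ← the west ledge.  (the west ledge: 0M 4B; the east ledge: 5M 1B)
9. 2 bandits → the east ledge.  (the west ledge: 0M 2B; the east ledge: 5M 3B)
10. 1 bandit ← the west ledge.  (the west ledge: 0M 3B; the east ledge: 5M 2B)
11. 3 bandits → the east ledge.  (the west ledge: 0M 0B; the east ledge: 5M 5B)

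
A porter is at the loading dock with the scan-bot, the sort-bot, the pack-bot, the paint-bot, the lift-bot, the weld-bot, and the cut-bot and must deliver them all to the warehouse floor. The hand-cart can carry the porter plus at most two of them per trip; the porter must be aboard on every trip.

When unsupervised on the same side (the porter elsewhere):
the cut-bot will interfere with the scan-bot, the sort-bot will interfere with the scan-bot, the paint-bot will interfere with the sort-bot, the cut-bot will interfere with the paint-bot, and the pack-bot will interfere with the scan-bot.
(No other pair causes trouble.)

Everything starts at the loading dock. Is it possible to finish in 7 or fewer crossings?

Counting alone: the porter can take at most 2 across per trip to the warehouse floor, so moving all 7 needs at least 4 loaded trips out, with a return between consecutive ones — at least 7 crossings.
The safety rule pushes this higher. Following every safe sequence of crossings, the most of the 7 that can be at the warehouse floor as the hand-cart arrives there on crossing 7 is 6 — never all 7.
So the move cannot be finished within 7 crossings. (The shortest complete plan takes 9:)
1. Porter goes to the warehouse floor with the paint-bot and the scan-bot.  [the loading dock: the cut-bot, the lift-bot, the pack-bot, the sort-bot, the weld-bot | the warehouse floor: the paint-bot, the scan-bot]
2. Porter goes back to the loading dock alone.  [the loading dock: the cut-bot, the lift-bot, the pack-bot, the sort-bot, the weld-bot | the warehouse floor: the paint-bot, the scan-bot]
3. Porter goes to the warehouse floor with the sort-bot.  [the loading dock: the cut-bot, the lift-bot, the pack-bot, the weld-bot | the warehouse floor: the paint-bot, the scan-bot, the sort-bot]
4. Porter goes back to the loading dock with the paint-bot and the scan-bot.  [the loading dock: the cut-bot, the lift-bot, the pack-bot, the paint-bot, the scan-bot, the weld-bot | the warehouse floor: the sort-bot]
5. Porter goes to the warehouse floor with the cut-bot and the pack-bot.  [the loading dock: the lift-bot, the paint-bot, the scan-bot, the weld-bot | the warehouse floor: the cut-bot, the pack-bot, the sort-bot]
6. Porter goes back to the loading dock alone.  [the loading dock: the lift-bot, the paint-bot, the scan-bot, the weld-bot | the warehouse floor: the cut-bot, the pack-bot, the sort-bot]
7. Porter goes to the warehouse floor with the lift-bot and the weld-bot.  [the loading dock: the paint-bot, the scan-bot | the warehouse floor: the cut-bot, the lift-bot, the pack-bot, the sort-bot, the weld-bot]
8. Porter goes back to the loading dock alone.  [the loading dock: the paint-bot, the scan-bot | the warehouse floor: the cut-bot, the lift-bot, the pack-bot, the sort-bot, the weld-bot]
9. Porter goes to the warehouse floor with the paint-bot and the scan-bot.  [the loading dock: — | the warehouse floor: the cut-bot, the lift-bot, the pack-bot, the paint-bot, the scan-bot, the sort-bot, the weld-bot]

No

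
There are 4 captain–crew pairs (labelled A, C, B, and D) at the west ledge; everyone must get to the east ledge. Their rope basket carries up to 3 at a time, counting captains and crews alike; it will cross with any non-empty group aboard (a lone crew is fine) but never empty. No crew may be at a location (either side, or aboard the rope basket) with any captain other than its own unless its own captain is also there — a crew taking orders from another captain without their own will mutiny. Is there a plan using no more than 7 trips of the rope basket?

Counting alone: each trip to the east ledge takes at most 3 across and each return brings at least 1 back, so after t trips out (and t−1 returns) at most 3t − (t−1) of the 8 are across; that first reaches 8 at t = 4, so at least 7 crossings are needed.
The safety rule pushes this higher. Following every safe sequence of crossings, the most of the 8 that can be at the east ledge as the rope basket arrives there on crossing 7 is 7 — never all 8.
So the move cannot be finished within 7 crossings. (The shortest complete plan takes 9:)
1. captain A and crew A cross → the east ledge.
2. captain A crosses ← the west ledge.
3. captain A, captain C, and crew C cross → the east ledge.
4. captain A and crew A cross ← the west ledge.
5. captain A, captain B, and captain D cross → the east ledge.
6. crew C crosses ← the west ledge.
7. crew A and crew C cross → the east ledge.
8. crew A crosses ← the west ledge.
9. crew A, crew B, and crew D cross → the east ledge.

No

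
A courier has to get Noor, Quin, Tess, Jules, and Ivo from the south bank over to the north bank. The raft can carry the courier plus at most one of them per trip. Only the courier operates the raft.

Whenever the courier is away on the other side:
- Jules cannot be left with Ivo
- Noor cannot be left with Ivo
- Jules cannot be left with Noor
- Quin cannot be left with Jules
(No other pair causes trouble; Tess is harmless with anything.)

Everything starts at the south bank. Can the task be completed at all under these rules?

Whatever the first load, the items left behind include a forbidden pair without the courier. No opening move is safe, so no plan exists.

No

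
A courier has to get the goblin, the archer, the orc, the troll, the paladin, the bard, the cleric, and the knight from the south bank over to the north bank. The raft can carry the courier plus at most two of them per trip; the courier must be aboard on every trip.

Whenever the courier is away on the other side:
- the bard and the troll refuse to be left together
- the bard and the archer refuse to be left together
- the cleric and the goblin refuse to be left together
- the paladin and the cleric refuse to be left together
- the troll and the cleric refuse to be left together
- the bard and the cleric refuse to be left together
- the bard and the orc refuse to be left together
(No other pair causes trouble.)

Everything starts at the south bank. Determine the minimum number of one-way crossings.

13

Counting alone: the courier can take at most 2 across per trip to the north bank, so moving all 8 needs at least 4 loaded trips out, with a return between consecutive ones — at least 7 crossings.
The safety rule pushes this higher. Following every safe sequence of crossings, the most of the 8 that can be at the north bank as the raft arrives there on crossings 7, 9, 11 is 5, 6, 7 respectively — never all 8.
So no plan with fewer than 13 crossings exists, and this one achieves 13:
1. Courier goes to the north bank with the bard and the cleric.  [the south bank: the archer, the goblin, the knight, the orc, the paladin, the troll | the north bank: the bard, the cleric]
2. Courier goes back to the south bank with the bard.  [the south bank: the archer, the bard, the goblin, the knight, the orc, the paladin, the troll | the north bank: the cleric]
3. Courier goes to the north bank with the bard and the goblin.  [the south bank: the archer, the knight, the orc, the paladin, the troll | the north bank: the bard, the cleric, the goblin]
4. Courier goes back to the south bank with the cleric.  [the south bank: the archer, the cleric, the knight, the orc, the paladin, the troll | the north bank: the bard, the goblin]
5. Courier goes to the north bank with the paladin and the troll.  [the south bank: the archer, the cleric, the knight, the orc | the north bank: the bard, the goblin, the paladin, the troll]
6. Courier goes back to the south bank with the troll.  [the south bank: the archer, the cleric, the knight, the orc, the troll | the north bank: the bard, the goblin, the paladin]
7. Courier goes to the north bank with the archer and the troll.  [the south bank: the cleric, the knight, the orc | the north bank: the archer, the bard, the goblin, the paladin, the troll]
8. Courier goes back to the south bank with the bard.  [the south bank: the bard, the cleric, the knight, the orc | the north bank: the archer, the goblin, the paladin, the troll]
9. Courier goes to the north bank with the bard and the orc.  [the south bank: the cleric, the knight | the north bank: the archer, the bard, the goblin, the orc, the paladin, the troll]
10. Courier goes back to the south bank with the bard.  [the south bank: the bard, the cleric, the knight | the north bank: the archer, the goblin, the orc, the paladin, the troll]
11. Courier goes to the north bank with the bard and the knight.  [the south bank: the cleric | the north bank: the archer, the bard, the goblin, the knight, the orc, the paladin, the troll]
12. Courier goes back to the south bank with the bard.  [the south bank: the bard, the cleric | the north bank: the archer, the goblin, the knight, the orc, the paladin, the troll]
13. Courier goes to the north bank with the bard and the cleric.  [the south bank: — | the north bank: the archer, the bard, the cleric, the goblin, the knight, the orc, the paladin, the troll]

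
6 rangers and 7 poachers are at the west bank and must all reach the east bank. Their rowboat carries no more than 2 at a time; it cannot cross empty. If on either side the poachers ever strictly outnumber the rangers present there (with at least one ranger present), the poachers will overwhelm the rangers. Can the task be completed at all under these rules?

No

The poachers already outnumber the rangers at the west bank before anyone moves, so the starting position itself is disallowed.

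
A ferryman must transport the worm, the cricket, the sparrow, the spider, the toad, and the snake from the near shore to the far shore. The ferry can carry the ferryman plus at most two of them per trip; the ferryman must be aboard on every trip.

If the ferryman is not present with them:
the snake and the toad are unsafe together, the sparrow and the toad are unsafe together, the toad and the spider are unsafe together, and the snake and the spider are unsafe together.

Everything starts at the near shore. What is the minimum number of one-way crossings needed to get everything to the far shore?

9

Counting alone: the ferryman can take at most 2 across per trip to the far shore, so moving all 6 needs at least 3 loaded trips out, with a return between consecutive ones — at least 5 crossings.
The safety rule pushes this higher. Following every safe sequence of crossings, the most of the 6 that can be at the far shore as the ferry arrives there on crossings 5, 7 is 4, 5 respectively — never all 6.
So no plan with fewer than 9 crossings exists, and this one achieves 9:
1. Ferryman goes to the far shore with the spider and the toad.
2. Ferryman goes back to the near shore with the spider.
3. Ferryman goes to the far shore with the spider and the worm.
4. Ferryman goes back to the near shore with the spider.
5. Ferryman goes to the far shore with the cricket and the spider.
6. Ferryman goes back to the near shore with the spider.
7. Ferryman goes to the far shore with the sparrow and the spider.
8. Ferryman goes back to the near shore with the toad.
9. Ferryman goes to the far shore with the snake and the toad.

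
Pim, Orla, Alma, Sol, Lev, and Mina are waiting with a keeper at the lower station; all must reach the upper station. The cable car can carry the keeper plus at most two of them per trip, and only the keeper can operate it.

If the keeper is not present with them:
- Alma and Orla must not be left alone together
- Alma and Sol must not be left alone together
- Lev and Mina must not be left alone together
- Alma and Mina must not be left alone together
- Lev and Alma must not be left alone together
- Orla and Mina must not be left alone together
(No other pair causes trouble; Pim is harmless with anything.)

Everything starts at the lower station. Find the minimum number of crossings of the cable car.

9

Counting alone: the keeper can take at most 2 across per trip to the upper station, so moving all 6 needs at least 3 loaded trips out, with a return between consecutive ones — at least 5 crossings.
The safety rule pushes this higher. Following every safe sequence of crossings, the most of the 6 that can be at the upper station as the cable car arrives there on crossings 5, 7 is 4, 5 respectively — never all 6.
So no plan with fewer than 9 crossings exists, and this one achieves 9:
1. Keeper goes to the upper station with Alma and Mina.
2. Keeper goes back to the lower station with Alma.
3. Keeper goes to the upper station with Alma and Pim.
4. Keeper goes back to the lower station with Alma.
5. Keeper goes to the upper station with Alma and Sol.
6. Keeper goes back to the lower station with Alma.
7. Keeper goes to the upper station with Lev and Orla.
8. Keeper goes back to the lower station with Mina.
9. Keeper goes to the upper station with Alma and Mina.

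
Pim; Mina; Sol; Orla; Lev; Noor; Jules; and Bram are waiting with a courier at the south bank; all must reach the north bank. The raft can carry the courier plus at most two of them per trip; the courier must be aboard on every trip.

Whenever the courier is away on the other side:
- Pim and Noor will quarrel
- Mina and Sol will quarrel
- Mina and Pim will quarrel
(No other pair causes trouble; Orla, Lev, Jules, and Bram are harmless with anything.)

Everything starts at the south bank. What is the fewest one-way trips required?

Counting alone: the courier can take at most 2 across per trip to the north bank, so moving all 8 needs at least 4 loaded trips out, with a return between consecutive ones — at least 7 crossings.
The plan below uses exactly 7 crossings, so it is optimal:
1. Courier goes to the north bank with Pim and Sol.  [the south bank: Bram, Jules, Lev, Mina, Noor, Orla | the north bank: Pim, Sol]
2. Courier goes back to the south bank alone.  [the south bank: Bram, Jules, Lev, Mina, Noor, Orla | the north bank: Pim, Sol]
3. Courier goes to the north bank with Lev and Orla.  [the south bank: Bram, Jules, Mina, Noor | the north bank: Lev, Orla, Pim, Sol]
4. Courier goes back to the south bank alone.  [the south bank: Bram, Jules, Mina, Noor | the north bank: Lev, Orla, Pim, Sol]
5. Courier goes to the north bank with Bram and Jules.  [the south bank: Mina, Noor | the north bank: Bram, Jules, Lev, Orla, Pim, Sol]
6. Courier goes back to the south bank alone.  [the south bank: Mina, Noor | the north bank: Bram, Jules, Lev, Orla, Pim, Sol]
7. Courier goes to the north bank with Mina and Noor.  [the south bank: — | the north bank: Bram, Jules, Lev, Mina, Noor, Orla, Pim, Sol]

7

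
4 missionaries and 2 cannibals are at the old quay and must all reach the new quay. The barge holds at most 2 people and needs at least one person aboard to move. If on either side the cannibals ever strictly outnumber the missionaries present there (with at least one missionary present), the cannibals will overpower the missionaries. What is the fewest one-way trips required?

9

Counting alone: each trip to the new quay takes at most 2 across and each return brings at least 1 back, so after t trips out (and t−1 returns) at most 2t − (t−1) of the 6 are across; that first reaches 6 at t = 5, so at least 9 crossings are needed.
The plan below uses exactly 9 crossings, so it is optimal:
1. 2 cannibals → the new quay.  (the old quay: 4M 0C; the new quay: 0M 2C)
2. 1 cannibal ← the old quay.  (the old quay: 4M 1C; the new quay: 0M 1C)
3. 2 missionaries → the new quay.  (the old quay: 2M 1C; the new quay: 2M 1C)
4. 1 cannibal ← the old quay.  (the old quay: 2M 2C; the new quay: 2M 0C)
5. 2 cannibals → the new quay.  (the old quay: 2M 0C; the new quay: 2M 2C)
6. 1 cannibal ← the old quay.  (the old quay: 2M 1C; the new quay: 2M 1C)
7. 1 missionary and 1 cannibal → the new quay.  (the old quay: 1M 0C; the new quay: 3M 2C)
8. 1 cannibal ← the old quay.  (the old quay: 1M 1C; the new quay: 3M 1C)
9. 1 missionary and 1 cannibal → the new quay.  (the old quay: 0M 0C; the new quay: 4M 2C)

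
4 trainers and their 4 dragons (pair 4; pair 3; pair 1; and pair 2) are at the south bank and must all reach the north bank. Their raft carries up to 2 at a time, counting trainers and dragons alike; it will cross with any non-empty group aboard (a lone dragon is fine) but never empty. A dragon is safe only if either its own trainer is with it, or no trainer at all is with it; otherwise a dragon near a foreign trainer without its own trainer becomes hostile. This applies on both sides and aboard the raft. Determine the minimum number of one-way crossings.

Following every safe sequence of crossings from the start, the most of the 8 that can be at the north bank as the raft arrives there on crossings 1, 3, 5 is 2, 3, 4 respectively; the best ever achieved is 4 of 8.
From crossing 7 on, no configuration arises that was not already reachable earlier: only 44 distinct safe configurations (who is on which side, and where the raft is) can ever be reached, none of them has everyone across, and every continuation just revisits them. So no valid plan exists.

impossible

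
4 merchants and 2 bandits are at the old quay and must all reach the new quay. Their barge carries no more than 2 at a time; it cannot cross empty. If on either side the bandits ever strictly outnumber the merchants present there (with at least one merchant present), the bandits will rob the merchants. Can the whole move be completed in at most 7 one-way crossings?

No

Counting alone: each trip to the new quay takes at most 2 across and each return brings at least 1 back, so after t trips out (and t−1 returns) at most 2t − (t−1) of the 6 are across; that first reaches 6 at t = 5, so at least 9 crossings are needed.
Since 7 < 9, 7 crossings cannot be enough. (The shortest complete plan in fact takes 9:)
1. 2 bandits → the new quay.  (the old quay: 4M 0B; the new quay: 0M 2B)
2. 1 bandit ← the old quay.  (the old quay: 4M 1B; the new quay: 0M 1B)
3. 2 merchants → the new quay.  (the old quay: 2M 1B; the new quay: 2M 1B)
4. 1 bandit ← the old quay.  (the old quay: 2M 2B; the new quay: 2M 0B)
5. 2 bandits → the new quay.  (the old quay: 2M 0B; the new quay: 2M 2B)
6. 1 bandit ← the old quay.  (the old quay: 2M 1B; the new quay: 2M 1B)
7. 1 merchant and 1 bandit → the new quay.  (the old quay: 1M 0B; the new quay: 3M 2B)
8. 1 bandit ← the old quay.  (the old quay: 1M 1B; the new quay: 3M 1B)
9. 1 merchant and 1 bandit → the new quay.  (the old quay: 0M 0B; the new quay: 4M 2B)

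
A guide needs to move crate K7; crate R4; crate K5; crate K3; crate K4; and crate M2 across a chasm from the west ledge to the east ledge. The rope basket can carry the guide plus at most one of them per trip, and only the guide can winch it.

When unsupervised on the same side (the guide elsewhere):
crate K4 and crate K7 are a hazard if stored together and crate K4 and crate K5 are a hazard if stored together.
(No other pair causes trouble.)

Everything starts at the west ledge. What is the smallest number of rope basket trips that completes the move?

13

Counting alone: the guide can take at most 1 across per trip to the east ledge, so moving all 6 needs at least 6 loaded trips out, with a return between consecutive ones — at least 11 crossings.
The safety rule pushes this higher. Following every safe sequence of crossings, the most of the 6 that can be at the east ledge as the rope basket arrives there on crossing 11 is 5 — never all 6.
So no plan with fewer than 13 crossings exists, and this one achieves 13:
1. Guide goes to the east ledge with crate K4.
2. Guide goes back to the west ledge alone.
3. Guide goes to the east ledge with crate K7.
4. Guide goes back to the west ledge with crate K4.
5. Guide goes to the east ledge with crate K5.
6. Guide goes back to the west ledge alone.
7. Guide goes to the east ledge with crate R4.
8. Guide goes back to the west ledge alone.
9. Guide goes to the east ledge with crate K3.
10. Guide goes back to the west ledge alone.
11. Guide goes to the east ledge with crate M2.
12. Guide goes back to the west ledge alone.
13. Guide goes to the east ledge with crate K4.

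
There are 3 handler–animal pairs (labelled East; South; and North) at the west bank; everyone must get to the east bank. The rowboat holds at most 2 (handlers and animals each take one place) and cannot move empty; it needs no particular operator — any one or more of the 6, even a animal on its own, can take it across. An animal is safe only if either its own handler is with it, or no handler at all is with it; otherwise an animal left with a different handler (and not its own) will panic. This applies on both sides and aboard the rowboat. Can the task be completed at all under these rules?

Yes

1. animal East and handler East cross → the east bank.
2. handler East crosses ← the west bank.
3. animal North and animal South cross → the east bank.
4. animal East crosses ← the west bank.
5. handler North and handler South cross → the east bank.
6. animal South and handler South cross ← the west bank.
7. handler East and handler South cross → the east bank.
8. animal North crosses ← the west bank.
9. animal East and animal South cross → the east bank.
10. handler North crosses ← the west bank.
11. animal North and handler North cross → the east bank.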